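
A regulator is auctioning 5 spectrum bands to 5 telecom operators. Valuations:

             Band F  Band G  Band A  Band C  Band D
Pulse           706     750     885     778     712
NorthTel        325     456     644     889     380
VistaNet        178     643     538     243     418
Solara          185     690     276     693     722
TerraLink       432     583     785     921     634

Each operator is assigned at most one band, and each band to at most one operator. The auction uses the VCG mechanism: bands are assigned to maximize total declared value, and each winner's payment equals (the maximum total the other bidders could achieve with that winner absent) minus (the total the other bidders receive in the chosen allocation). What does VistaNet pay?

VistaNet pays $44M.

Efficient allocation: Pulse→Band F ($706M), NorthTel→Band C ($889M), VistaNet→Band G ($643M), Solara→Band D ($722M), TerraLink→Band A ($785M); total welfare W = $3745M.
VistaNet receives Band G at value $643M, so the others get W − 643 = $3102M.
Without VistaNet: best allocation of the remaining 4 bidders over all 5 bands is Pulse→Band G ($750M), NorthTel→Band C ($889M), Solara→Band D ($722M), TerraLink→Band A ($785M), total $3146M.
VCG payment = (others' best without VistaNet) − (others' welfare with VistaNet) = 3146 − 3102 = $44M.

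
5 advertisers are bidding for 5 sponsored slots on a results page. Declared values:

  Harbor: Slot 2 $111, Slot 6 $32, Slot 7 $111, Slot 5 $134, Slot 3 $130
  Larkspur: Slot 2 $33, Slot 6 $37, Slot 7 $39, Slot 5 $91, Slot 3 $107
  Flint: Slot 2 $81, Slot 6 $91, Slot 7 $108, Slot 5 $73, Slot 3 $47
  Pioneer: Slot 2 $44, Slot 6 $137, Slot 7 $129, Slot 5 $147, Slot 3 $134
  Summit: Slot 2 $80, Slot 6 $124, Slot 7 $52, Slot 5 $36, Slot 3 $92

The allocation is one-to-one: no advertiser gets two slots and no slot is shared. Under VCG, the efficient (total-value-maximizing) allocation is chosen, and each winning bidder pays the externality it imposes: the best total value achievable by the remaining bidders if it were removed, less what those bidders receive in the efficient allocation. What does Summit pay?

Summit pays $13.

Efficient allocation: Harbor→Slot 2 ($111), Larkspur→Slot 3 ($107), Flint→Slot 7 ($108), Pioneer→Slot 5 ($147), Summit→Slot 6 ($124); total welfare W = $597.
Summit receives Slot 6 at value $124, so the others get W − 124 = $473.
Without Summit: best allocation of the remaining 4 bidders over all 5 slots is Harbor→Slot 5 ($134), Larkspur→Slot 3 ($107), Flint→Slot 7 ($108), Pioneer→Slot 6 ($137), total $486.
VCG payment = (others' best without Summit) − (others' welfare with Summit) = 486 − 473 = $13.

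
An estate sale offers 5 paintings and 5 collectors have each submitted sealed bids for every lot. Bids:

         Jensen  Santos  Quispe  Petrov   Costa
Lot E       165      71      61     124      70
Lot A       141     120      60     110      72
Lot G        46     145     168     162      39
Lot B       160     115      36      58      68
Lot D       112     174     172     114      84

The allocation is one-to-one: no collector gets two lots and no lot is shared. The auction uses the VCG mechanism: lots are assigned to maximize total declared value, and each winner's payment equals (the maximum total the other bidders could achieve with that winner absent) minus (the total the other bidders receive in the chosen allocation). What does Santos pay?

Santos pays $47.

Efficient allocation: Jensen→Lot B ($160), Santos→Lot D ($174), Quispe→Lot G ($168), Petrov→Lot E ($124), Costa→Lot A ($72); total welfare W = $698.
Santos receives Lot D at value $174, so the others get W − 174 = $524.
Without Santos: best allocation of the remaining 4 bidders over all 5 lots is Jensen→Lot E ($165), Quispe→Lot D ($172), Petrov→Lot G ($162), Costa→Lot A ($72), total $571.
VCG payment = (others' best without Santos) − (others' welfare with Santos) = 571 − 524 = $47.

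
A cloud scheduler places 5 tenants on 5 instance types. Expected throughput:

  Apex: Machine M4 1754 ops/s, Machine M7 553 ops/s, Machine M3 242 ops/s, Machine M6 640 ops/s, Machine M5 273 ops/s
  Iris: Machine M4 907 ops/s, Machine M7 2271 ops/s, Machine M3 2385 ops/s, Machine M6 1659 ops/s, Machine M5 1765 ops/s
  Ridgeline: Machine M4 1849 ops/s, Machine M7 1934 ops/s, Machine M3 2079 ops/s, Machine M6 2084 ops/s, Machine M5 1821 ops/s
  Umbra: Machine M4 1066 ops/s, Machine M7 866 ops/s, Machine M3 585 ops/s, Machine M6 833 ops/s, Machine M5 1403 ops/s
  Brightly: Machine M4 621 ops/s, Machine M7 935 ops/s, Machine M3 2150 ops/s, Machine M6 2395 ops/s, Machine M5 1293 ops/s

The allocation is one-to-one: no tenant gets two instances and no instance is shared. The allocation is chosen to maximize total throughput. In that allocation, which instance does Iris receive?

This is a one-to-one assignment (maximum-weight bipartite matching).
Optimal: Apex→Machine M4 (1754 ops/s), Iris→Machine M7 (2271 ops/s), Ridgeline→Machine M3 (2079 ops/s), Umbra→Machine M5 (1403 ops/s), Brightly→Machine M6 (2395 ops/s) — total 1754+2271+2079+1403+2395 = 9902 ops/s.
Max-entry greedy (repeatedly take the single best remaining cell) gives 9871 ops/s, worse by 31.
Every other assignment is strictly worse.
Iris's own top instance is Machine M3 (2385 ops/s), but forcing Iris→Machine M3 and reassigning the rest optimally gives only 9871 ops/s — worse by 31.

Iris receives Machine M7.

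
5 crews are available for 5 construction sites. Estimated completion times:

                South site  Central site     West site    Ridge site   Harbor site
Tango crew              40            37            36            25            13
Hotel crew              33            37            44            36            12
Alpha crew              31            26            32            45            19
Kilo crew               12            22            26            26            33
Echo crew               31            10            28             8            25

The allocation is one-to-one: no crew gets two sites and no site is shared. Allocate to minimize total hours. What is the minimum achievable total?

Minimum total: 91 hours

Optimal: Tango crew→Ridge site (25 hours), Hotel crew→Harbor site (12 hours), Alpha crew→West site (32 hours), Kilo crew→South site (12 hours), Echo crew→Central site (10 hours) — total 25+12+32+12+10 = 91 hours.
Min-entry greedy (repeatedly take the single cheapest remaining cell) gives 94 hours, worse by 3.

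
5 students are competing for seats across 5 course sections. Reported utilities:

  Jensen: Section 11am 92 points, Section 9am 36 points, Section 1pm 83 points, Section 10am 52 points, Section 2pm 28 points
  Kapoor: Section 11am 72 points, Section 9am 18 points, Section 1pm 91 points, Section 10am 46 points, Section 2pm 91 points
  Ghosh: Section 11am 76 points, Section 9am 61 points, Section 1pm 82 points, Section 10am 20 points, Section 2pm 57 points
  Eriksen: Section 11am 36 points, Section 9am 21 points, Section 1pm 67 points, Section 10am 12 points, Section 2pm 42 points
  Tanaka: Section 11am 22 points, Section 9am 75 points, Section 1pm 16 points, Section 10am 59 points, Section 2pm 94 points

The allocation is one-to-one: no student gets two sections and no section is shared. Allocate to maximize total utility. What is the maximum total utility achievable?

Optimal: Jensen→Section 11am (92 points), Kapoor→Section 2pm (91 points), Ghosh→Section 9am (61 points), Eriksen→Section 1pm (67 points), Tanaka→Section 10am (59 points) — total 92+91+61+67+59 = 370 points.
Row-greedy (each student in turn takes its best remaining section) gives 345 points, worse by 25.

Maximum total: 370 points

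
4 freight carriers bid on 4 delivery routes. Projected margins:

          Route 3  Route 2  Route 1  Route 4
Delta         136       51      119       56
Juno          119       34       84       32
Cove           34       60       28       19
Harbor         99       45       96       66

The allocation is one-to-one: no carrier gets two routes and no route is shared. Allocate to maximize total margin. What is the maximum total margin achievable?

This is a one-to-one assignment (maximum-weight bipartite matching).
Optimal: Delta→Route 1 ($119k), Juno→Route 3 ($119k), Cove→Route 2 ($60k), Harbor→Route 4 ($66k) — total 119+119+60+66 = $364k.
Row-greedy (each carrier in turn takes its best remaining route) gives $346k, worse by 18.
Next-best assignment: Delta→Route 3, Juno→Route 1, Cove→Route 2, Harbor→Route 4 = $346k.

Max total: $364k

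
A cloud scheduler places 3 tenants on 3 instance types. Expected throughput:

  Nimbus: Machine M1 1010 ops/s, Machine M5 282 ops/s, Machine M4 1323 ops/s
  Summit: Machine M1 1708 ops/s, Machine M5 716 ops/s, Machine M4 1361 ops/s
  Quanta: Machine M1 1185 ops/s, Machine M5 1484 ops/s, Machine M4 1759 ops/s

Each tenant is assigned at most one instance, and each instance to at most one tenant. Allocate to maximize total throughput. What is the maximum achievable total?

This is a one-to-one assignment (maximum-weight bipartite matching).
Optimal: Nimbus→Machine M4 (1323 ops/s), Summit→Machine M1 (1708 ops/s), Quanta→Machine M5 (1484 ops/s) — total 1323+1708+1484 = 4515 ops/s.
Max-entry greedy (repeatedly take the single best remaining cell) gives 3749 ops/s, worse by 766.

Max total: 4515 ops/s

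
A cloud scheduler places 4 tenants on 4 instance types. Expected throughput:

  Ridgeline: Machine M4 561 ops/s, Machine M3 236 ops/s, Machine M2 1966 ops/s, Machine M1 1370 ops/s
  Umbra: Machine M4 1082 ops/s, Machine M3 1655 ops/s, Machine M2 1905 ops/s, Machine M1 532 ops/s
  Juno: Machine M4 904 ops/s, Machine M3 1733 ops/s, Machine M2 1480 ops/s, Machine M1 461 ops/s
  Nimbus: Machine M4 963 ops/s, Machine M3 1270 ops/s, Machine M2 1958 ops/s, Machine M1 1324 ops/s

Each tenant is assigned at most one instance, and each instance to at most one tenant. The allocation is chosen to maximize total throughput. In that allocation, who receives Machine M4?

Umbra receives Machine M4.

Optimal: Ridgeline→Machine M1 (1370 ops/s), Umbra→Machine M4 (1082 ops/s), Juno→Machine M3 (1733 ops/s), Nimbus→Machine M2 (1958 ops/s) — total 1370+1082+1733+1958 = 6143 ops/s.
Max-entry greedy (repeatedly take the single best remaining cell) gives 6105 ops/s, worse by 38.
Next-best assignment: Ridgeline→Machine M2, Umbra→Machine M4, Juno→Machine M3, Nimbus→Machine M1 = 6105 ops/s.
Checked against all permutations: 6143 ops/s is optimal.
Umbra's own top instance is Machine M2 (1905 ops/s), but forcing Umbra→Machine M2 and reassigning the rest optimally gives only 5971 ops/s — worse by 172.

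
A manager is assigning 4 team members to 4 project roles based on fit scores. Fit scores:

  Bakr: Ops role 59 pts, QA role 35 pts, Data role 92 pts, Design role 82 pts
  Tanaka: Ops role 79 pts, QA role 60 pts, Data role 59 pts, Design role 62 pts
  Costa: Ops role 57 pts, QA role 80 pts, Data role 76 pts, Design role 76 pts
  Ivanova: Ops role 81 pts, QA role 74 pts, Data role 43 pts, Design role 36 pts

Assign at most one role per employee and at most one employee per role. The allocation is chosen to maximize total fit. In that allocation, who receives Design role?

Costa receives Design role.

Treat this as an assignment problem: match each employee to one role.
Optimal: Bakr→Data role (92 pts), Tanaka→Ops role (79 pts), Costa→Design role (76 pts), Ivanova→QA role (74 pts) — total 92+79+76+74 = 321 pts.
Max-entry greedy (repeatedly take the single best remaining cell) gives 315 pts, worse by 6.
Every other assignment is strictly worse.
Costa's own top role is QA role (80 pts), but forcing Costa→QA role and reassigning the rest optimally gives only 315 pts — worse by 6.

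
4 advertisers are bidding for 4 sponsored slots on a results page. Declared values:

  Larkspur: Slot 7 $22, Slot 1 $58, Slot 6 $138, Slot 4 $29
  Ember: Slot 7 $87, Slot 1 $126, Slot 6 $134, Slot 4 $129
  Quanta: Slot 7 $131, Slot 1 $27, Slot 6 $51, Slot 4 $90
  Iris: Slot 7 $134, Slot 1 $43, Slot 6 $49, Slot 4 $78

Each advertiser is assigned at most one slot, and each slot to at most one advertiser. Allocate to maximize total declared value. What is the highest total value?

Max total: $488

Treat this as an assignment problem: match each advertiser to one slot.
Optimal: Larkspur→Slot 6 ($138), Ember→Slot 1 ($126), Quanta→Slot 4 ($90), Iris→Slot 7 ($134) — total 138+126+90+134 = $488.
Max-entry greedy (repeatedly take the single best remaining cell) gives $428, worse by 60.
Next-best assignment: Larkspur→Slot 6, Ember→Slot 1, Quanta→Slot 7, Iris→Slot 4 = $473.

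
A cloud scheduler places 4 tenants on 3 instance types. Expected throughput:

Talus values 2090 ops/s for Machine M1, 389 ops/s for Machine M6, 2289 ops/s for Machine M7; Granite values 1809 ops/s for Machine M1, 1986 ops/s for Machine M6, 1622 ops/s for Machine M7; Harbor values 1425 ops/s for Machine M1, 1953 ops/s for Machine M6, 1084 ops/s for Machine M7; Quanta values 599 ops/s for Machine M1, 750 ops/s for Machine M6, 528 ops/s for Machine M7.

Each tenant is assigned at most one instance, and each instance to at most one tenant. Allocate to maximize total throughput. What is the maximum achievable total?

Max total: 6051 ops/s

Optimal: Granite→Machine M1 (1809 ops/s), Harbor→Machine M6 (1953 ops/s), Talus→Machine M7 (2289 ops/s) — total 1809+1953+2289 = 6051 ops/s.
Column-greedy (each instance in turn goes to its best remaining tenant) gives 5160 ops/s, worse by 891.
Swapping Granite↔Harbor (Granite→Machine M6 1986 ops/s, Harbor→Machine M1 1425 ops/s) loses 351.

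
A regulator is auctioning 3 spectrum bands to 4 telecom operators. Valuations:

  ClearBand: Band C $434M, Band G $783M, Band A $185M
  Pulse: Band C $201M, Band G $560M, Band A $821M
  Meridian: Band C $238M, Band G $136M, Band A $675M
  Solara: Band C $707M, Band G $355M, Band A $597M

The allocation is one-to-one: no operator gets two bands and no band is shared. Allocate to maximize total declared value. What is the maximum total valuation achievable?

Optimal: Solara→Band C ($707M), ClearBand→Band G ($783M), Pulse→Band A ($821M) — total 707+783+821 = $2311M.
Row-greedy (each operator in turn takes its best remaining band) gives $1842M, worse by 469.
Swapping ClearBand↔Solara (ClearBand→Band C $434M, Solara→Band G $355M) loses 701.

Max total: $2311M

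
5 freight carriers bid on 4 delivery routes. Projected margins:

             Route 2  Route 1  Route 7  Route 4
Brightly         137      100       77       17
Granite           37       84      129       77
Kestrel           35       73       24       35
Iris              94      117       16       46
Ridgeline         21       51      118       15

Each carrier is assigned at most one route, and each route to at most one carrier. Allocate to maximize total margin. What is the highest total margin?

This is a one-to-one assignment (maximum-weight bipartite matching).
Optimal: Brightly→Route 2 ($137k), Iris→Route 1 ($117k), Ridgeline→Route 7 ($118k), Granite→Route 4 ($77k) — total 137+117+118+77 = $449k.
Column-greedy (each route in turn goes to its best remaining carrier) gives $418k, worse by 31.

Maximum total: $449k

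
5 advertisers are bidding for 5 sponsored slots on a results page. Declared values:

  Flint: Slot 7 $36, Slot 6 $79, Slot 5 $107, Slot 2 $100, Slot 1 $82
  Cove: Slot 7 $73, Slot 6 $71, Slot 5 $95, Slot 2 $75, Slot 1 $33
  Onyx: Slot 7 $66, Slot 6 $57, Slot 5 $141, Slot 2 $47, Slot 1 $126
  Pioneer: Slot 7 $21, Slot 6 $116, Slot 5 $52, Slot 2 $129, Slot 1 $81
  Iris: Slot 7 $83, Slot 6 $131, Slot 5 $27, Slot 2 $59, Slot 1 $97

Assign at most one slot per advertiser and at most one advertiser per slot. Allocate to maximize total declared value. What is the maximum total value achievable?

Maximum total: $566

Optimal: Flint→Slot 5 ($107), Cove→Slot 7 ($73), Onyx→Slot 1 ($126), Pioneer→Slot 2 ($129), Iris→Slot 6 ($131) — total 107+73+126+129+131 = $566.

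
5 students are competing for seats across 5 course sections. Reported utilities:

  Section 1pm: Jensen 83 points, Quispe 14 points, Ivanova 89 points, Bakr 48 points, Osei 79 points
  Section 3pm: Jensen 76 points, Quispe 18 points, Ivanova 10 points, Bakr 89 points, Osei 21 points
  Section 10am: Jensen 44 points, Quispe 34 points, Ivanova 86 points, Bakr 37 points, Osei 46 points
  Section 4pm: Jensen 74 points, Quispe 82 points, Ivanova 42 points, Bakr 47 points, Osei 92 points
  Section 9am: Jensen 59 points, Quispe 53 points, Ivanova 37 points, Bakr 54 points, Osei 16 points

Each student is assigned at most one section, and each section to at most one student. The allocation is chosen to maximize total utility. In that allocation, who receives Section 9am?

Quispe receives Section 9am.

This is the linear assignment problem.
Optimal: Jensen→Section 1pm (83 points), Quispe→Section 9am (53 points), Ivanova→Section 10am (86 points), Bakr→Section 3pm (89 points), Osei→Section 4pm (92 points) — total 83+53+86+89+92 = 403 points.
Column-greedy (each section in turn goes to its best remaining student) gives 365 points, worse by 38.
Quispe's own top section is Section 4pm (82 points), but forcing Quispe→Section 4pm and reassigning the rest optimally gives only 395 points — worse by 8.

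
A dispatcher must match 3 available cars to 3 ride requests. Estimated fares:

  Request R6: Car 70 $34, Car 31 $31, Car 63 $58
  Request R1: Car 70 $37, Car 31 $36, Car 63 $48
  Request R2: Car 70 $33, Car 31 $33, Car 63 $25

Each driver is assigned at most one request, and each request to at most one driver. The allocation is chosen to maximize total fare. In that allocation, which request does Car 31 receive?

Car 31 receives Request R2.

Optimal: Car 70→Request R1 ($37), Car 31→Request R2 ($33), Car 63→Request R6 ($58) — total 37+33+58 = $128.
Swapping Car 31↔Car 63 (Car 31→Request R6 $31, Car 63→Request R2 $25) loses 35.
Car 31's own top request is Request R1 ($36), but forcing Car 31→Request R1 and reassigning the rest optimally gives only $127 — worse by 1.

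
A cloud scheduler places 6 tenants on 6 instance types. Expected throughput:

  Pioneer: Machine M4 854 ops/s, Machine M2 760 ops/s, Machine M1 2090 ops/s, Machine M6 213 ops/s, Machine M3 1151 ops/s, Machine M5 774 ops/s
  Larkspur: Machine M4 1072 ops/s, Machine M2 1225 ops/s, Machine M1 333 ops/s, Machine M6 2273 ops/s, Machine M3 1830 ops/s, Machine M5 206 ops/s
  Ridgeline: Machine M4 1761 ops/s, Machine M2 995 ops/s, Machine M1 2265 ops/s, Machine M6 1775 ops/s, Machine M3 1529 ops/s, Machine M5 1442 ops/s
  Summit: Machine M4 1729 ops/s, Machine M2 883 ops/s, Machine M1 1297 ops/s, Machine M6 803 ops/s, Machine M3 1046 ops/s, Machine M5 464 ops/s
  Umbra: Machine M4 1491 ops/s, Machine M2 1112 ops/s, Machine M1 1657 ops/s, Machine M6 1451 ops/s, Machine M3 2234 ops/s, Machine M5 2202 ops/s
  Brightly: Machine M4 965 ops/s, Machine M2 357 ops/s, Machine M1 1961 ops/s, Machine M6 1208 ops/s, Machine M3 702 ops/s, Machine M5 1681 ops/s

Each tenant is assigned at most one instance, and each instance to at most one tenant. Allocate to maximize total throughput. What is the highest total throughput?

Max total: 11002 ops/s

This is the linear assignment problem.
Optimal: Pioneer→Machine M1 (2090 ops/s), Larkspur→Machine M6 (2273 ops/s), Ridgeline→Machine M2 (995 ops/s), Summit→Machine M4 (1729 ops/s), Umbra→Machine M3 (2234 ops/s), Brightly→Machine M5 (1681 ops/s) — total 2090+2273+995+1729+2234+1681 = 11002 ops/s.
Next-best assignment: Pioneer→Machine M2, Larkspur→Machine M6, Ridgeline→Machine M1, Summit→Machine M4, Umbra→Machine M3, Brightly→Machine M5 = 10942 ops/s.
Swapping Summit↔Pioneer (Summit→Machine M1 1297 ops/s, Pioneer→Machine M4 854 ops/s) loses 1668.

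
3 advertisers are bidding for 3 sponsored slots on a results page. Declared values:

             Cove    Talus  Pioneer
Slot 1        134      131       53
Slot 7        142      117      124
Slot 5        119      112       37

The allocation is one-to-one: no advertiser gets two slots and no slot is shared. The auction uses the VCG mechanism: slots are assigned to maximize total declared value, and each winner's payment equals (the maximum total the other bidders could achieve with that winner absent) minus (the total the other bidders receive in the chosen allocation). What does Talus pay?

Efficient allocation: Cove→Slot 5 ($119), Talus→Slot 1 ($131), Pioneer→Slot 7 ($124); total welfare W = $374.
Talus receives Slot 1 at value $131, so the others get W − 131 = $243.
Without Talus: best allocation of the remaining 2 bidders over all 3 slots is Cove→Slot 1 ($134), Pioneer→Slot 7 ($124), total $258.
VCG payment = (others' best without Talus) − (others' welfare with Talus) = 258 − 243 = $15.

Talus pays $15.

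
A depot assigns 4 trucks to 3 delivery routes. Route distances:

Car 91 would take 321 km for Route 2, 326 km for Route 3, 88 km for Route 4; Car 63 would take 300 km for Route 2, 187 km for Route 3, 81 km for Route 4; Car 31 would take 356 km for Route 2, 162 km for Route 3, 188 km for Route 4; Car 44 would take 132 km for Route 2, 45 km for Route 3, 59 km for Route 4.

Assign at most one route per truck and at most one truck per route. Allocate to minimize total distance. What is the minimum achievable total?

This is a one-to-one assignment (minimum-cost bipartite matching).
Optimal: Car 44→Route 2 (132 km), Car 31→Route 3 (162 km), Car 63→Route 4 (81 km) — total 132+162+81 = 375 km.
Min-entry greedy (repeatedly take the single cheapest remaining cell) gives 447 km, worse by 72.
Next-best assignment: Car 44→Route 2, Car 31→Route 3, Car 91→Route 4 = 382 km.
Swapping Car 44↔Car 63 (Car 44→Route 4 59 km, Car 63→Route 2 300 km) adds 146.
No other one-to-one assignment undercuts 375 km.

Minimum total: 375 km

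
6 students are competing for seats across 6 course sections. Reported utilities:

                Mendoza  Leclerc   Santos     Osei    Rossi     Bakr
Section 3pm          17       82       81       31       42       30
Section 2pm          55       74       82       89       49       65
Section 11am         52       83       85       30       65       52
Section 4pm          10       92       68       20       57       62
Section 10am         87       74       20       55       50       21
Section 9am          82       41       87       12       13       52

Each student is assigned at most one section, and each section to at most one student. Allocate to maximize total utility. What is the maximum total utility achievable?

Maximum total: 472 points

Optimal: Mendoza→Section 10am (87 points), Leclerc→Section 3pm (82 points), Santos→Section 9am (87 points), Osei→Section 2pm (89 points), Rossi→Section 11am (65 points), Bakr→Section 4pm (62 points) — total 87+82+87+89+65+62 = 472 points.
Column-greedy (each section in turn goes to its best remaining student) gives 418 points, worse by 54.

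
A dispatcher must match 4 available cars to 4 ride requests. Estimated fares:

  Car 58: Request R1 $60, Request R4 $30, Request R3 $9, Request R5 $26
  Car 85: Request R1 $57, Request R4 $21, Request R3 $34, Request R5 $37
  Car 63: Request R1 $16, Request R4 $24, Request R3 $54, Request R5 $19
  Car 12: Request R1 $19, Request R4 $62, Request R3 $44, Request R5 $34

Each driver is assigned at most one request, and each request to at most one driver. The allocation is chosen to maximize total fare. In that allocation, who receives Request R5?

Treat this as an assignment problem: match each driver to one request.
Optimal: Car 58→Request R1 ($60), Car 85→Request R5 ($37), Car 63→Request R3 ($54), Car 12→Request R4 ($62) — total 60+37+54+62 = $213.
Car 85's own top request is Request R1 ($57), but forcing Car 85→Request R1 and reassigning the rest optimally gives only $199 — worse by 14.

Car 85 receives Request R5.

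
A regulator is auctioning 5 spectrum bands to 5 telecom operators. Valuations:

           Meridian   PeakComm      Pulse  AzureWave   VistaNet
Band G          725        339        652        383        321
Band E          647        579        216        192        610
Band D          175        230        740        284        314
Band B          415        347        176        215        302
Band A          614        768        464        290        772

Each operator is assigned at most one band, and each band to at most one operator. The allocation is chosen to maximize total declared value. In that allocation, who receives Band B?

AzureWave receives Band B.

Optimal: Meridian→Band G ($725M), PeakComm→Band A ($768M), Pulse→Band D ($740M), AzureWave→Band B ($215M), VistaNet→Band E ($610M) — total 725+768+740+215+610 = $3058M.
Column-greedy (each band in turn goes to its best remaining operator) gives $2712M, worse by 346.
AzureWave's own top band is Band G ($383M), but forcing AzureWave→Band G and reassigning the rest optimally gives only $2916M — worse by 142.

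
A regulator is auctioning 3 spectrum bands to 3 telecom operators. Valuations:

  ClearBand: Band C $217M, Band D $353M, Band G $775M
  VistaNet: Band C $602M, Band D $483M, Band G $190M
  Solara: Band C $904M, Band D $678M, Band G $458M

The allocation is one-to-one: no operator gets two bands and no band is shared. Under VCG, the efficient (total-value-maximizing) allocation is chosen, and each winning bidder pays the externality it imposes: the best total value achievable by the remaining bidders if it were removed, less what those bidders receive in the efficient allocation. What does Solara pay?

Solara pays $119M.

Efficient allocation: ClearBand→Band G ($775M), VistaNet→Band D ($483M), Solara→Band C ($904M); total welfare W = $2162M.
Solara receives Band C at value $904M, so the others get W − 904 = $1258M.
Without Solara: best allocation of the remaining 2 bidders over all 3 bands is ClearBand→Band G ($775M), VistaNet→Band C ($602M), total $1377M.
VCG payment = (others' best without Solara) − (others' welfare with Solara) = 1377 − 1258 = $119M.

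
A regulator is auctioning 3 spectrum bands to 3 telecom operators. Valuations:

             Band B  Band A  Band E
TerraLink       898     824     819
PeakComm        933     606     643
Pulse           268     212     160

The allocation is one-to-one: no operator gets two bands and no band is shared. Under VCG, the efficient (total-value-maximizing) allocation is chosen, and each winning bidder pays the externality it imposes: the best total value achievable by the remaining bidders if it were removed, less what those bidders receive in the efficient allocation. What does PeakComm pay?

Efficient allocation: TerraLink→Band E ($819M), PeakComm→Band B ($933M), Pulse→Band A ($212M); total welfare W = $1964M.
PeakComm receives Band B at value $933M, so the others get W − 933 = $1031M.
Without PeakComm: best allocation of the remaining 2 bidders over all 3 bands is TerraLink→Band B ($898M), Pulse→Band A ($212M), total $1110M.
VCG payment = (others' best without PeakComm) − (others' welfare with PeakComm) = 1110 − 1031 = $79M.

PeakComm pays $79M.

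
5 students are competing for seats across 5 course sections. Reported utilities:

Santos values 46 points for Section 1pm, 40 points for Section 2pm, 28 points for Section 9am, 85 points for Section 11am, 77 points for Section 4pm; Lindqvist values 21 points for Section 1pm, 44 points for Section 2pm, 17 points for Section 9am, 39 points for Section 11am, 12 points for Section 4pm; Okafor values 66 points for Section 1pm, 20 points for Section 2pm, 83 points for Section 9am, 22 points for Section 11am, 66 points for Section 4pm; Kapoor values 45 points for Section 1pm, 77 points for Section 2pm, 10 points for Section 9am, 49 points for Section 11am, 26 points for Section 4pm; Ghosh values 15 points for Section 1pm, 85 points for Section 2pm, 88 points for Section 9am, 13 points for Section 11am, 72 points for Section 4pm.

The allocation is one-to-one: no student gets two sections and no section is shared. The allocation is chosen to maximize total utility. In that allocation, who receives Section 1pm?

Treat this as an assignment problem: match each student to one section.
Optimal: Santos→Section 4pm (77 points), Lindqvist→Section 11am (39 points), Okafor→Section 1pm (66 points), Kapoor→Section 2pm (77 points), Ghosh→Section 9am (88 points) — total 77+39+66+77+88 = 347 points.
Column-greedy (each section in turn goes to its best remaining student) gives 240 points, worse by 107.
Next-best assignment: Santos→Section 11am, Lindqvist→Section 1pm, Okafor→Section 9am, Kapoor→Section 2pm, Ghosh→Section 4pm = 338 points.
Swapping Lindqvist↔Okafor (Lindqvist→Section 1pm 21 points, Okafor→Section 11am 22 points) loses 62.
Every other assignment is strictly worse.
Okafor's own top section is Section 9am (83 points), but forcing Okafor→Section 9am and reassigning the rest optimally gives only 338 points — worse by 9.

Okafor receives Section 1pm.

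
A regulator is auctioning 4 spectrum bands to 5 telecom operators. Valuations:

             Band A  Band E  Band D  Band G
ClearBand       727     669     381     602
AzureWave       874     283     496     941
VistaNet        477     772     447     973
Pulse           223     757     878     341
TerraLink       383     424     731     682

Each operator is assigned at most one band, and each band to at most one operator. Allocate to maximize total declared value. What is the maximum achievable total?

Maximum total: $3394M

Treat this as an assignment problem: match each operator to one band.
Optimal: AzureWave→Band A ($874M), ClearBand→Band E ($669M), Pulse→Band D ($878M), VistaNet→Band G ($973M) — total 874+669+878+973 = $3394M.
Row-greedy (each operator in turn takes its best remaining band) gives $3318M, worse by 76.
Every other assignment is strictly worse.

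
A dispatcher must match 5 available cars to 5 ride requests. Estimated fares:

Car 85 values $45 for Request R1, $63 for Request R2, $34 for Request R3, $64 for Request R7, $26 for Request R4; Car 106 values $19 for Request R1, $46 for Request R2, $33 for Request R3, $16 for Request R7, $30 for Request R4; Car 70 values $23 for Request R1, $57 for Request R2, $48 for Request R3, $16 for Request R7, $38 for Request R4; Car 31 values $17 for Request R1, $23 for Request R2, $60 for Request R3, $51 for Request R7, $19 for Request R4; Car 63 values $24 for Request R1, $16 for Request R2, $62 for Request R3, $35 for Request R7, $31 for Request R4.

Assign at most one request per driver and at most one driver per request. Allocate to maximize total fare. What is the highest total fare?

Optimal: Car 85→Request R1 ($45), Car 106→Request R4 ($30), Car 70→Request R2 ($57), Car 31→Request R7 ($51), Car 63→Request R3 ($62) — total 45+30+57+51+62 = $245.
Max-entry greedy (repeatedly take the single best remaining cell) gives $230, worse by 15.
Next-best assignment: Car 85→Request R1, Car 106→Request R2, Car 70→Request R4, Car 31→Request R7, Car 63→Request R3 = $242.
No other one-to-one assignment exceeds $245.

Max total: $245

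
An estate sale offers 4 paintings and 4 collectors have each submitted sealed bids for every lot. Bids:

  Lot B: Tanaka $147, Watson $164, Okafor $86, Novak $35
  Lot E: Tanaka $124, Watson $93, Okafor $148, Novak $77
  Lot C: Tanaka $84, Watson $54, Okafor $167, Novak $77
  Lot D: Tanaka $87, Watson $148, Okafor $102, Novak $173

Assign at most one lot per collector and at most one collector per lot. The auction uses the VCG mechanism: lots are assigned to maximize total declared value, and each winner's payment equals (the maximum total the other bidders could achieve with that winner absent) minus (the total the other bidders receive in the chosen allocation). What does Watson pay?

Efficient allocation: Tanaka→Lot E ($124), Watson→Lot B ($164), Okafor→Lot C ($167), Novak→Lot D ($173); total welfare W = $628.
Watson receives Lot B at value $164, so the others get W − 164 = $464.
Without Watson: best allocation of the remaining 3 bidders over all 4 lots is Tanaka→Lot B ($147), Okafor→Lot C ($167), Novak→Lot D ($173), total $487.
VCG payment = (others' best without Watson) − (others' welfare with Watson) = 487 − 464 = $23.

Watson pays $23.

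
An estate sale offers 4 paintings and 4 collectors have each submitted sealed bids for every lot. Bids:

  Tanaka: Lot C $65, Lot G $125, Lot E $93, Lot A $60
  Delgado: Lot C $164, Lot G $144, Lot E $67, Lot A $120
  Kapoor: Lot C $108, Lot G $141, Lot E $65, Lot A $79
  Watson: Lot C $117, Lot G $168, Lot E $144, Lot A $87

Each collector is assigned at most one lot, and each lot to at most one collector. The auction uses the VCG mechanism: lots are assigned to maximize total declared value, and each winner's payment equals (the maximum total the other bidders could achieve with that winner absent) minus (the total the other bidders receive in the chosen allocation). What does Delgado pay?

Delgado pays $29.

Efficient allocation: Tanaka→Lot G ($125), Delgado→Lot C ($164), Kapoor→Lot A ($79), Watson→Lot E ($144); total welfare W = $512.
Delgado receives Lot C at value $164, so the others get W − 164 = $348.
Without Delgado: best allocation of the remaining 3 bidders over all 4 lots is Tanaka→Lot G ($125), Kapoor→Lot C ($108), Watson→Lot E ($144), total $377.
VCG payment = (others' best without Delgado) − (others' welfare with Delgado) = 377 − 348 = $29.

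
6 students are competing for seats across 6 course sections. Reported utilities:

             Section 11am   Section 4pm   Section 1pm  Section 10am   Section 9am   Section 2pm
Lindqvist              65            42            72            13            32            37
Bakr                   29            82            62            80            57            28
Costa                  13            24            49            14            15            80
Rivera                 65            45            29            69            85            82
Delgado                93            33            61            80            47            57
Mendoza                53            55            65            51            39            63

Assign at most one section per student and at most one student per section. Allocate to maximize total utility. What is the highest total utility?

Optimal: Lindqvist→Section 1pm (72 points), Bakr→Section 10am (80 points), Costa→Section 2pm (80 points), Rivera→Section 9am (85 points), Delgado→Section 11am (93 points), Mendoza→Section 4pm (55 points) — total 72+80+80+85+93+55 = 465 points.
Max-entry greedy (repeatedly take the single best remaining cell) gives 463 points, worse by 2.
Next-best assignment: Lindqvist→Section 1pm, Bakr→Section 4pm, Costa→Section 2pm, Rivera→Section 9am, Delgado→Section 11am, Mendoza→Section 10am = 463 points.

Max total: 465 points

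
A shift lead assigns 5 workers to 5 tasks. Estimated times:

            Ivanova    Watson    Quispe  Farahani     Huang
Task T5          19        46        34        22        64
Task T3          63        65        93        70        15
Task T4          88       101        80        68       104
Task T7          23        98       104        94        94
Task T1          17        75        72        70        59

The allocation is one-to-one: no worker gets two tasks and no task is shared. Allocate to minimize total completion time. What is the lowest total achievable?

Minimum total: 215 min

This is a one-to-one assignment (minimum-cost bipartite matching).
Optimal: Ivanova→Task T7 (23 min), Watson→Task T1 (75 min), Quispe→Task T5 (34 min), Farahani→Task T4 (68 min), Huang→Task T3 (15 min) — total 23+75+34+68+15 = 215 min.
Row-greedy (each worker in turn takes its cheapest remaining task) gives 307 min, worse by 92.
Checked against all permutations: 215 min is optimal.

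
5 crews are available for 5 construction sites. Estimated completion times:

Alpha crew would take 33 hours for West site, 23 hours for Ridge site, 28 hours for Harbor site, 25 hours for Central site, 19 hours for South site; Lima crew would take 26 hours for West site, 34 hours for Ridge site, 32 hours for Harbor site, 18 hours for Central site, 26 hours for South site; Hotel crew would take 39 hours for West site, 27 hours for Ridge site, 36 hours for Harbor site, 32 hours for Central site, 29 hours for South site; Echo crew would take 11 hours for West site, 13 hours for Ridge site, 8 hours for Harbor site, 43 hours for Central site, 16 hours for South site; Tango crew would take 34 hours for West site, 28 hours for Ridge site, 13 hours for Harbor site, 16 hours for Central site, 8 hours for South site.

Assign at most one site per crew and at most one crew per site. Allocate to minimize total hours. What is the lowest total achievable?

Optimal: Alpha crew→South site (19 hours), Lima crew→Central site (18 hours), Hotel crew→Ridge site (27 hours), Echo crew→West site (11 hours), Tango crew→Harbor site (13 hours) — total 19+18+27+11+13 = 88 hours.
Row-greedy (each crew in turn takes its cheapest remaining site) gives 106 hours, worse by 18.
Next-best assignment: Alpha crew→Harbor site, Lima crew→Central site, Hotel crew→Ridge site, Echo crew→West site, Tango crew→South site = 92 hours.
Swapping Alpha crew↔Hotel crew (Alpha crew→Ridge site 23 hours, Hotel crew→South site 29 hours) adds 6.

Min total: 88 hours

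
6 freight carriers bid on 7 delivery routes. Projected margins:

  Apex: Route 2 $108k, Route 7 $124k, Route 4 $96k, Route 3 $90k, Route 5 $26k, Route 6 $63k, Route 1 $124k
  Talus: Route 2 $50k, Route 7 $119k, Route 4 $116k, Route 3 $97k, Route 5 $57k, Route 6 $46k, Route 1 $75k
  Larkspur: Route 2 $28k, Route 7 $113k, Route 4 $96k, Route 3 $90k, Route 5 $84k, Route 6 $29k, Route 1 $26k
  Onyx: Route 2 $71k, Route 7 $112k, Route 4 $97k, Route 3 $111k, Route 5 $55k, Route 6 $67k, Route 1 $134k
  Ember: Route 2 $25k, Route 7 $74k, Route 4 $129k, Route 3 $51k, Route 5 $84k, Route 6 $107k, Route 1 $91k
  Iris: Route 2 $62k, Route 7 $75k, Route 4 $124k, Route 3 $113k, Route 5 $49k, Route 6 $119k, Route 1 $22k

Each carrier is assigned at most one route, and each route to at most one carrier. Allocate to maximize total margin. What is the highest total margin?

Maximum total: $700k

Optimal: Apex→Route 2 ($108k), Talus→Route 3 ($97k), Larkspur→Route 7 ($113k), Onyx→Route 1 ($134k), Ember→Route 4 ($129k), Iris→Route 6 ($119k) — total 108+97+113+134+129+119 = $700k.
Row-greedy (each carrier in turn takes its best remaining route) gives $633k, worse by 67.
Swapping Iris↔Larkspur (Iris→Route 7 $75k, Larkspur→Route 6 $29k) loses 128.
Every other assignment is strictly worse.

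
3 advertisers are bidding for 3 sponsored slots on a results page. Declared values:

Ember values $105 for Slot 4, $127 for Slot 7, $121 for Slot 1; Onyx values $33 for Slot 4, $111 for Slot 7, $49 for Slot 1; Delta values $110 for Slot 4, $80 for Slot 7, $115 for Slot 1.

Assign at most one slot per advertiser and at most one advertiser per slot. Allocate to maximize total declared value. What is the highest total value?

Maximum total: $342

This is a one-to-one assignment (maximum-weight bipartite matching).
Optimal: Ember→Slot 1 ($121), Onyx→Slot 7 ($111), Delta→Slot 4 ($110) — total 121+111+110 = $342.
Max-entry greedy (repeatedly take the single best remaining cell) gives $275, worse by 67.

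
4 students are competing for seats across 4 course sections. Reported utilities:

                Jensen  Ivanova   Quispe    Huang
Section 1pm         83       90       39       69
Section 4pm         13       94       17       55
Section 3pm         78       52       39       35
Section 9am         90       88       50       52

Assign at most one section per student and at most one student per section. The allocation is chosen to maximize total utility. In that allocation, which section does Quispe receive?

Optimal: Jensen→Section 9am (90 points), Ivanova→Section 4pm (94 points), Quispe→Section 3pm (39 points), Huang→Section 1pm (69 points) — total 90+94+39+69 = 292 points.
Row-greedy (each student in turn takes its best remaining section) gives 258 points, worse by 34.
Next-best assignment: Jensen→Section 3pm, Ivanova→Section 4pm, Quispe→Section 9am, Huang→Section 1pm = 291 points.
Swapping Quispe↔Ivanova (Quispe→Section 4pm 17 points, Ivanova→Section 3pm 52 points) loses 64.
Quispe's own top section is Section 9am (50 points), but forcing Quispe→Section 9am and reassigning the rest optimally gives only 291 points — worse by 1.

Quispe receives Section 3pm.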